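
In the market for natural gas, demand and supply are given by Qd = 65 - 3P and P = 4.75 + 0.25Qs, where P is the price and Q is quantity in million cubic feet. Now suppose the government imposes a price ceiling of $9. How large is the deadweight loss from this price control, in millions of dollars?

42

Rearranging supply gives Qs = 4P - 19. In a free market, 65 - 3P = 4P - 19 gives the equilibrium P* = 12, Q* = 29.
The ceiling of 9 is below the equilibrium price 12, so it binds.
At P = 9: Qd = 65 - 3·9 = 38 and Qs = 4·9 - 19 = 17.
Quantity traded falls to 17. At Q = 17 the demand price is (65 - 17)/3 = 16 and the supply price is (19 + 17)/4 = 9.
Deadweight loss = ½ · (16 - 9) · (29 - 17) = ½ · 7 · 12 = 42.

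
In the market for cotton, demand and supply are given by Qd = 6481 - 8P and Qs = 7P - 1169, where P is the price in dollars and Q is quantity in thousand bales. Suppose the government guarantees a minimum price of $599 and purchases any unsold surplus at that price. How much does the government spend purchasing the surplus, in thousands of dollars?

In a free market, 6481 - 8P = 7P - 1169 gives the equilibrium P* = 510, Q* = 2401.
The floor of 599 is above the equilibrium price 510, so it binds.
At P = 599: Qd = 6481 - 8·599 = 1689 and Qs = 7·599 - 1169 = 3024.
Surplus = Qs - Qd = 1335.
Government expenditure = surplus × support price = 1335 × 599 = 799665.

799665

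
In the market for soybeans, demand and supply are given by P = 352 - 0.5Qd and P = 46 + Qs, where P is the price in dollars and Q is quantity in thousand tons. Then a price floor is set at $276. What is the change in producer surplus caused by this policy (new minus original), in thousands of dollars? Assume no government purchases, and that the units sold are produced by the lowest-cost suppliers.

Rearranging demand gives Qd = 704 - 2P; rearranging supply gives Qs = P - 46. Equilibrium: 704 - 2P = P - 46, so 750 = 3P and P* = 250, Q* = 204.
Since 276 > 250, the floor is binding.
At P = 276: Qd = 704 - 2·276 = 152 and Qs = 276 - 46 = 230.
Producer surplus without the control is ½ · (250 - 46) · 204 = 20808.
With the floor, 152 units are sold at 276. The supply price at Q = 152 is 198, so PS = ½ · [(276 - 46) + (276 - 198)] · 152 = 23408.
Change in producer surplus = 23408 - 20808 = 2600.

2600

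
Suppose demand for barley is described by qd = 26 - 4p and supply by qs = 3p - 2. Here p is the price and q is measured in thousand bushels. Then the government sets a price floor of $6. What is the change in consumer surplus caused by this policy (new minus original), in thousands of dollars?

-12

Without the control the market clears where 26 - 4p = 3p - 2, i.e. p* = 4 and q* = 10.
The floor of 6 is above the equilibrium price 4, so it binds.
At p = 6: qd = 26 - 4·6 = 2 and qs = 3·6 - 2 = 16.
Consumer surplus without the control is ½ · (6.5 - 4) · 10 = 12.5.
With the floor, consumers buy 2 units at 6, so CS = ½ · (6.5 - 6) · 2 = 0.5.
Change in consumer surplus = 0.5 - 12.5 = -12.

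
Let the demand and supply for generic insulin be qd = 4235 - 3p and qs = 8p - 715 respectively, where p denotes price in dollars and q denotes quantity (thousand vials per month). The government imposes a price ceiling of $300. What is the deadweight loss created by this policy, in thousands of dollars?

Equilibrium: 4235 - 3p = 8p - 715, so 4950 = 11p and p* = 450, q* = 2885.
Because the ceiling (300) lies below the market-clearing price, it is binding.
At p = 300: qd = 4235 - 3·300 = 3335 and qs = 8·300 - 715 = 1685.
Quantity traded falls to 1685. At q = 1685 the demand price is (4235 - 1685)/3 = 850 and the supply price is (715 + 1685)/8 = 300.
Deadweight loss = ½ · (850 - 300) · (2885 - 1685) = ½ · 550 · 1200 = 330000.

330000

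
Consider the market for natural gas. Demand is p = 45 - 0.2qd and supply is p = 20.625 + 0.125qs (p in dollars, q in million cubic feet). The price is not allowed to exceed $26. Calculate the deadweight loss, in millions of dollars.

Rearranging demand gives qd = 225 - 5p; rearranging supply gives qs = 8p - 165. Setting quantity demanded equal to quantity supplied, 225 - 5p = 8p - 165, gives p* = 30 and q* = 75.
Because the ceiling (26) lies below the market-clearing price, it is binding.
At p = 26: qd = 225 - 5·26 = 95 and qs = 8·26 - 165 = 43.
Quantity traded falls to 43. At q = 43 the demand price is (225 - 43)/5 = 36.4 and the supply price is (165 + 43)/8 = 26.
Deadweight loss = ½ · (36.4 - 26) · (75 - 43) = ½ · 10.4 · 32 = 166.4.

166.4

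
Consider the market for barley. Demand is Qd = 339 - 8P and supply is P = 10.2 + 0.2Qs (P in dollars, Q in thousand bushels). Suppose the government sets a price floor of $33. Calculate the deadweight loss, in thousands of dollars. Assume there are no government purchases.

93.6

Rearranging supply gives Qs = 5P - 51. In a free market, 339 - 8P = 5P - 51 gives the equilibrium P* = 30, Q* = 99.
Because the floor (33) lies above the market-clearing price, it is binding.
At P = 33: Qd = 339 - 8·33 = 75 and Qs = 5·33 - 51 = 114.
Quantity traded falls to 75. At Q = 75 the demand price is (339 - 75)/8 = 33 and the supply price is (51 + 75)/5 = 25.2.
Deadweight loss = ½ · (33 - 25.2) · (99 - 75) = ½ · 7.8 · 24 = 93.6.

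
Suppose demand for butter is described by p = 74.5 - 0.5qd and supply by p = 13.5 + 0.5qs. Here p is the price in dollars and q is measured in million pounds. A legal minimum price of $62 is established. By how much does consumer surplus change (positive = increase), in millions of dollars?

-774

Rearranging demand gives qd = 149 - 2p; rearranging supply gives qs = 2p - 27. Without the control the market clears where 149 - 2p = 2p - 27, i.e. p* = 44 and q* = 61.
The floor of 62 is above the equilibrium price 44, so it binds.
At p = 62: qd = 149 - 2·62 = 25 and qs = 2·62 - 27 = 97.
Consumer surplus without the control is ½ · (74.5 - 44) · 61 = 930.25.
With the floor, consumers buy 25 units at 62, so CS = ½ · (74.5 - 62) · 25 = 156.25.
Change in consumer surplus = 156.25 - 930.25 = -774.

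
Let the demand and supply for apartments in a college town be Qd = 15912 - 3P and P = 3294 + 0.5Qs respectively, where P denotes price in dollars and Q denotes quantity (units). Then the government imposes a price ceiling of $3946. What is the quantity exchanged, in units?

1304

Rearranging supply gives Qs = 2P - 6588. Without the control the market clears where 15912 - 3P = 2P - 6588, i.e. P* = 4500 and Q* = 2412.
Because the ceiling (3946) lies below the market-clearing price, it is binding.
At P = 3946: Qd = 15912 - 3·3946 = 4074 and Qs = 2·3946 - 6588 = 1304.
The quantity actually transacted is the short side, supply: 1304.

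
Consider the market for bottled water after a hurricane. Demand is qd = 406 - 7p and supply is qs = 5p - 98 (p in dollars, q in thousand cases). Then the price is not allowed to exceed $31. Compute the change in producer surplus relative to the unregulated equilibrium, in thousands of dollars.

In a free market, 406 - 7p = 5p - 98 gives the equilibrium p* = 42, q* = 112.
The ceiling of 31 is below the equilibrium price 42, so it binds.
At p = 31: qd = 406 - 7·31 = 189 and qs = 5·31 - 98 = 57.
Producer surplus without the control is ½ · (42 - 19.6) · 112 = 1254.4.
With the ceiling, producers sell 57 units at 31, so PS = ½ · (31 - 19.6) · 57 = 324.9.
Change in producer surplus = 324.9 - 1254.4 = -929.5.

-929.5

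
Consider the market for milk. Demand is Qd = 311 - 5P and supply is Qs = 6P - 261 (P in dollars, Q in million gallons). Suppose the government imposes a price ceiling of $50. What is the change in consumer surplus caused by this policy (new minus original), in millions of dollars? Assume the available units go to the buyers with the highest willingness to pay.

63.6

Setting quantity demanded equal to quantity supplied, 311 - 5P = 6P - 261, gives P* = 52 and Q* = 51.
Since 50 < 52, the ceiling is binding.
At P = 50: Qd = 311 - 5·50 = 61 and Qs = 6·50 - 261 = 39.
Consumer surplus without the control is ½ · (62.2 - 52) · 51 = 260.1.
With the ceiling, 39 units are sold at 50 (assume they go to the highest-value buyers). The demand price at Q = 39 is 54.4, so CS = ½ · [(62.2 - 50) + (54.4 - 50)] · 39 = 323.7.
Change in consumer surplus = 323.7 - 260.1 = 63.6.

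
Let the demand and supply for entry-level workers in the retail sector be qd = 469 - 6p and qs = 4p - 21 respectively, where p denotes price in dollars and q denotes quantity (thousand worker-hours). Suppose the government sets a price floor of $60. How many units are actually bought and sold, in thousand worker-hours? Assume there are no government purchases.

In a free market, 469 - 6p = 4p - 21 gives the equilibrium p* = 49, q* = 175.
Because the floor (60) lies above the market-clearing price, it is binding.
At p = 60: qd = 469 - 6·60 = 109 and qs = 4·60 - 21 = 219.
The quantity actually transacted is the short side, demand: 109.

109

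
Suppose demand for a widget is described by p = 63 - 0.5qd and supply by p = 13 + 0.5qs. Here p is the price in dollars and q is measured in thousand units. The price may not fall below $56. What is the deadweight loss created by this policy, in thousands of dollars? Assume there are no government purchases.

Rearranging demand gives qd = 126 - 2p; rearranging supply gives qs = 2p - 26. Without the control the market clears where 126 - 2p = 2p - 26, i.e. p* = 38 and q* = 50.
Because the floor (56) lies above the market-clearing price, it is binding.
At p = 56: qd = 126 - 2·56 = 14 and qs = 2·56 - 26 = 86.
Quantity traded falls to 14. At q = 14 the demand price is (126 - 14)/2 = 56 and the supply price is (26 + 14)/2 = 20.
Deadweight loss = ½ · (56 - 20) · (50 - 14) = ½ · 36 · 36 = 648.

648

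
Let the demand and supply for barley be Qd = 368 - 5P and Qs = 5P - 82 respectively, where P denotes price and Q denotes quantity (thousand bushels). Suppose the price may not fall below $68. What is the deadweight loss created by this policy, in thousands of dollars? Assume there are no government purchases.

Equilibrium: 368 - 5P = 5P - 82, so 450 = 10P and P* = 45, Q* = 143.
Because the floor (68) lies above the market-clearing price, it is binding.
At P = 68: Qd = 368 - 5·68 = 28 and Qs = 5·68 - 82 = 258.
Quantity traded falls to 28. At Q = 28 the demand price is (368 - 28)/5 = 68 and the supply price is (82 + 28)/5 = 22.
Deadweight loss = ½ · (68 - 22) · (143 - 28) = ½ · 46 · 115 = 2645.

2645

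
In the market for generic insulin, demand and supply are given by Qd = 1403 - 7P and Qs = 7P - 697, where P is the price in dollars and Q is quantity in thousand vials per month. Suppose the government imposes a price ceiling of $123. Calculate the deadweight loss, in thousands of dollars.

In a free market, 1403 - 7P = 7P - 697 gives the equilibrium P* = 150, Q* = 353.
The ceiling of 123 is below the equilibrium price 150, so it binds.
At P = 123: Qd = 1403 - 7·123 = 542 and Qs = 7·123 - 697 = 164.
Quantity traded falls to 164. At Q = 164 the demand price is (1403 - 164)/7 = 177 and the supply price is (697 + 164)/7 = 123.
Deadweight loss = ½ · (177 - 123) · (353 - 164) = ½ · 54 · 189 = 5103.

5103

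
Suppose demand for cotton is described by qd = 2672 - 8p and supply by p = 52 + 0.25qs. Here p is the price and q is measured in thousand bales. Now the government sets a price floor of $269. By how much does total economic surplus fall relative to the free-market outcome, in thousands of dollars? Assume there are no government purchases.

Rearranging supply gives qs = 4p - 208. Setting quantity demanded equal to quantity supplied, 2672 - 8p = 4p - 208, gives p* = 240 and q* = 752.
Since 269 > 240, the floor is binding.
At p = 269: qd = 2672 - 8·269 = 520 and qs = 4·269 - 208 = 868.
Quantity traded falls to 520. At q = 520 the demand price is (2672 - 520)/8 = 269 and the supply price is (208 + 520)/4 = 182.
Deadweight loss = ½ · (269 - 182) · (752 - 520) = ½ · 87 · 232 = 10092.

10092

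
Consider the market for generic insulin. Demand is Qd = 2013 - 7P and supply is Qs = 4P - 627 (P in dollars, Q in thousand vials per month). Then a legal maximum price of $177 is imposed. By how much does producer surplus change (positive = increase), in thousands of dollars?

-13041

In a free market, 2013 - 7P = 4P - 627 gives the equilibrium P* = 240, Q* = 333.
Because the ceiling (177) lies below the market-clearing price, it is binding.
At P = 177: Qd = 2013 - 7·177 = 774 and Qs = 4·177 - 627 = 81.
Producer surplus without the control is ½ · (240 - 156.75) · 333 = 13861.125.
With the ceiling, producers sell 81 units at 177, so PS = ½ · (177 - 156.75) · 81 = 820.125.
Change in producer surplus = 820.125 - 13861.125 = -13041.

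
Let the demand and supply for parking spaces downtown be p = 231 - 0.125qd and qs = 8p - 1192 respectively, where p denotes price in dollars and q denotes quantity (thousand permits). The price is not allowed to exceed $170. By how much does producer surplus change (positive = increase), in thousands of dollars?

-4960

Rearranging demand gives qd = 1848 - 8p. Setting quantity demanded equal to quantity supplied, 1848 - 8p = 8p - 1192, gives p* = 190 and q* = 328.
Because the ceiling (170) lies below the market-clearing price, it is binding.
At p = 170: qd = 1848 - 8·170 = 488 and qs = 8·170 - 1192 = 168.
Producer surplus without the control is ½ · (190 - 149) · 328 = 6724.
With the ceiling, producers sell 168 units at 170, so PS = ½ · (170 - 149) · 168 = 1764.
Change in producer surplus = 1764 - 6724 = -4960.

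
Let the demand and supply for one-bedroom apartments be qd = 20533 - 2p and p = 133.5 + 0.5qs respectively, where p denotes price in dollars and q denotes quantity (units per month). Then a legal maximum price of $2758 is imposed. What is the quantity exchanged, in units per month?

5249

Rearranging supply gives qs = 2p - 267. In a free market, 20533 - 2p = 2p - 267 gives the equilibrium p* = 5200, q* = 10133.
Because the ceiling (2758) lies below the market-clearing price, it is binding.
At p = 2758: qd = 20533 - 2·2758 = 15017 and qs = 2·2758 - 267 = 5249.
The quantity actually transacted is the short side, supply: 5249.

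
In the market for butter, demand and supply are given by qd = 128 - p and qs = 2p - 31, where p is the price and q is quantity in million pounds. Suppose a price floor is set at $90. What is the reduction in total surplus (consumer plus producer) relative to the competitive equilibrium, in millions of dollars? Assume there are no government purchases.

1026.75

Equilibrium: 128 - p = 2p - 31, so 159 = 3p and p* = 53, q* = 75.
Since 90 > 53, the floor is binding.
At p = 90: qd = 128 - 90 = 38 and qs = 2·90 - 31 = 149.
Quantity traded falls to 38. At q = 38 the demand price is 128 - 38 = 90 and the supply price is (31 + 38)/2 = 34.5.
Deadweight loss = ½ · (90 - 34.5) · (75 - 38) = ½ · 55.5 · 37 = 1026.75.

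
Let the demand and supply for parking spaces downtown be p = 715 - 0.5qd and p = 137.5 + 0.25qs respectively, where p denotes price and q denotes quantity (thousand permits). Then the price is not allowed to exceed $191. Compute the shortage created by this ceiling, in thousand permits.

Rearranging demand gives qd = 1430 - 2p; rearranging supply gives qs = 4p - 550. Setting quantity demanded equal to quantity supplied, 1430 - 2p = 4p - 550, gives p* = 330 and q* = 770.
Since 191 < 330, the ceiling is binding.
At p = 191: qd = 1430 - 2·191 = 1048 and qs = 4·191 - 550 = 214.
Shortage = qd - qs = 1048 - 214 = 834.

834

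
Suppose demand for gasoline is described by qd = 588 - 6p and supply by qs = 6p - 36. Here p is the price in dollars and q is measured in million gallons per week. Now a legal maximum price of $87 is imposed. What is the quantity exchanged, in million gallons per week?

276

Equilibrium: 588 - 6p = 6p - 36, so 624 = 12p and p* = 52, q* = 276.
Since 87 is above p* = 52, the ceiling does not bind and the free-market outcome prevails.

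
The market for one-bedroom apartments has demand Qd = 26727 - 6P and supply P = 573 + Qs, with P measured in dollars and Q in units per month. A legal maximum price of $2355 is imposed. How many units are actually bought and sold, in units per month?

1782

Rearranging supply gives Qs = P - 573. Without the control the market clears where 26727 - 6P = P - 573, i.e. P* = 3900 and Q* = 3327.
The ceiling of 2355 is below the equilibrium price 3900, so it binds.
At P = 2355: Qd = 26727 - 6·2355 = 12597 and Qs = 2355 - 573 = 1782.
The quantity actually transacted is the short side, supply: 1782.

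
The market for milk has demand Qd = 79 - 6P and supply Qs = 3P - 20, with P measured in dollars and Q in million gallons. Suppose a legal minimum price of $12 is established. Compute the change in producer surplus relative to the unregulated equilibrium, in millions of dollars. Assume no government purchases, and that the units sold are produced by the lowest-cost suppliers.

Without the control the market clears where 79 - 6P = 3P - 20, i.e. P* = 11 and Q* = 13.
Because the floor (12) lies above the market-clearing price, it is binding.
At P = 12: Qd = 79 - 6·12 = 7 and Qs = 3·12 - 20 = 16.
Producer surplus without the control is ½ · (11 - 20/3) · 13 = 169/6.
With the floor, 7 units are sold at 12. The supply price at Q = 7 is 9, so PS = ½ · [(12 - 20/3) + (12 - 9)] · 7 = 175/6.
Change in producer surplus = 175/6 - 169/6 = 1.

1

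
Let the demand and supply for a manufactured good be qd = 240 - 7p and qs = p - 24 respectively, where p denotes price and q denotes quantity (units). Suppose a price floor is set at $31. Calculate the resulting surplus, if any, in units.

0

Setting quantity demanded equal to quantity supplied, 240 - 7p = p - 24, gives p* = 33 and q* = 9.
The floor of 31 is below the equilibrium price 33, so it is not binding; the market clears at p* = 33, q* = 9.
Since the control does not bind, there is no surplus.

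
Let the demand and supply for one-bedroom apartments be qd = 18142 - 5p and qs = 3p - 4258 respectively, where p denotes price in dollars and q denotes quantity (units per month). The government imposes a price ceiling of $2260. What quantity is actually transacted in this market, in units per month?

2522

In a free market, 18142 - 5p = 3p - 4258 gives the equilibrium p* = 2800, q* = 4142.
Since 2260 < 2800, the ceiling is binding.
At p = 2260: qd = 18142 - 5·2260 = 6842 and qs = 3·2260 - 4258 = 2522.
The quantity actually transacted is the short side, supply: 2522.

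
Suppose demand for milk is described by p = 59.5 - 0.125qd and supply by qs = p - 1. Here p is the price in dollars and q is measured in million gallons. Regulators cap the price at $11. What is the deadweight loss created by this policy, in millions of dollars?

Rearranging demand gives qd = 476 - 8p. Setting quantity demanded equal to quantity supplied, 476 - 8p = p - 1, gives p* = 53 and q* = 52.
The ceiling of 11 is below the equilibrium price 53, so it binds.
At p = 11: qd = 476 - 8·11 = 388 and qs = 11 - 1 = 10.
Quantity traded falls to 10. At q = 10 the demand price is (476 - 10)/8 = 58.25 and the supply price is 1 + 10 = 11.
Deadweight loss = ½ · (58.25 - 11) · (52 - 10) = ½ · 47.25 · 42 = 992.25.

992.25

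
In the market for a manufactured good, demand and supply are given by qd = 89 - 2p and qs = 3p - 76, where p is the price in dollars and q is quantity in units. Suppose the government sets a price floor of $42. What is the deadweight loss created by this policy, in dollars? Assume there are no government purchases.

Setting quantity demanded equal to quantity supplied, 89 - 2p = 3p - 76, gives p* = 33 and q* = 23.
The floor of 42 is above the equilibrium price 33, so it binds.
At p = 42: qd = 89 - 2·42 = 5 and qs = 3·42 - 76 = 50.
Quantity traded falls to 5. At q = 5 the demand price is (89 - 5)/2 = 42 and the supply price is (76 + 5)/3 = 27.
Deadweight loss = ½ · (42 - 27) · (23 - 5) = ½ · 15 · 18 = 135.

135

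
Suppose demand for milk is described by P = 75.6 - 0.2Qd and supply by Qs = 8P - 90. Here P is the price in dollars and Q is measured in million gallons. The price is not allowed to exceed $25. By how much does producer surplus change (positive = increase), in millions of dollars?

-1694

Rearranging demand gives Qd = 378 - 5P. Setting quantity demanded equal to quantity supplied, 378 - 5P = 8P - 90, gives P* = 36 and Q* = 198.
Since 25 < 36, the ceiling is binding.
At P = 25: Qd = 378 - 5·25 = 253 and Qs = 8·25 - 90 = 110.
Producer surplus without the control is ½ · (36 - 11.25) · 198 = 2450.25.
With the ceiling, producers sell 110 units at 25, so PS = ½ · (25 - 11.25) · 110 = 756.25.
Change in producer surplus = 756.25 - 2450.25 = -1694.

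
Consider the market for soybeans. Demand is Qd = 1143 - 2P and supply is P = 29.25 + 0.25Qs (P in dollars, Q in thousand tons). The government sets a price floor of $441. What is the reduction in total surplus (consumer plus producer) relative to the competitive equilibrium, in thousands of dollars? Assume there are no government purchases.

80041.5

Rearranging supply gives Qs = 4P - 117. Setting quantity demanded equal to quantity supplied, 1143 - 2P = 4P - 117, gives P* = 210 and Q* = 723.
The floor of 441 is above the equilibrium price 210, so it binds.
At P = 441: Qd = 1143 - 2·441 = 261 and Qs = 4·441 - 117 = 1647.
Quantity traded falls to 261. At Q = 261 the demand price is (1143 - 261)/2 = 441 and the supply price is (117 + 261)/4 = 94.5.
Deadweight loss = ½ · (441 - 94.5) · (723 - 261) = ½ · 346.5 · 462 = 80041.5.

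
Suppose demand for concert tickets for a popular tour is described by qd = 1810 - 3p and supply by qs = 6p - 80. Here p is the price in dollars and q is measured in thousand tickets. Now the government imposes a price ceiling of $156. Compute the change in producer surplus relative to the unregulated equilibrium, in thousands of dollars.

Equilibrium: 1810 - 3p = 6p - 80, so 1890 = 9p and p* = 210, q* = 1180.
The ceiling of 156 is below the equilibrium price 210, so it binds.
At p = 156: qd = 1810 - 3·156 = 1342 and qs = 6·156 - 80 = 856.
Producer surplus without the control is ½ · (210 - 40/3) · 1180 = 348100/3.
With the ceiling, producers sell 856 units at 156, so PS = ½ · (156 - 40/3) · 856 = 183184/3.
Change in producer surplus = 183184/3 - 348100/3 = -54972.

-54972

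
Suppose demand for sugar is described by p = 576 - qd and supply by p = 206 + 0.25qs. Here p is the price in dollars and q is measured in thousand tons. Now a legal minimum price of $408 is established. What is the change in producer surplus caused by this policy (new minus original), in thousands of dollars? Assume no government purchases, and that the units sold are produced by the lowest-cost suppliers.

19456

Rearranging demand gives qd = 576 - p; rearranging supply gives qs = 4p - 824. Setting quantity demanded equal to quantity supplied, 576 - p = 4p - 824, gives p* = 280 and q* = 296.
The floor of 408 is above the equilibrium price 280, so it binds.
At p = 408: qd = 576 - 408 = 168 and qs = 4·408 - 824 = 808.
Producer surplus without the control is ½ · (280 - 206) · 296 = 10952.
With the floor, 168 units are sold at 408. The supply price at q = 168 is 248, so PS = ½ · [(408 - 206) + (408 - 248)] · 168 = 30408.
Change in producer surplus = 30408 - 10952 = 19456.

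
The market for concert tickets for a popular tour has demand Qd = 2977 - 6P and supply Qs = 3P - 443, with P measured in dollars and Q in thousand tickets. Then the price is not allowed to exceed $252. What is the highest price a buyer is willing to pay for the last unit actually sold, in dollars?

444

In a free market, 2977 - 6P = 3P - 443 gives the equilibrium P* = 380, Q* = 697.
Since 252 < 380, the ceiling is binding.
At P = 252: Qd = 2977 - 6·252 = 1465 and Qs = 3·252 - 443 = 313.
Only 313 units reach the market. On the demand curve, the marginal buyer's willingness to pay at Q = 313 is (2977 - 313)/6 = 444.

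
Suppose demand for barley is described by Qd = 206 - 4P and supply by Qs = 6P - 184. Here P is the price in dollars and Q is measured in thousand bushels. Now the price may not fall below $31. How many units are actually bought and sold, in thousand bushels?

Equilibrium: 206 - 4P = 6P - 184, so 390 = 10P and P* = 39, Q* = 50.
The floor of 31 is below the equilibrium price 39, so it is not binding; the market clears at P* = 39, Q* = 50.

50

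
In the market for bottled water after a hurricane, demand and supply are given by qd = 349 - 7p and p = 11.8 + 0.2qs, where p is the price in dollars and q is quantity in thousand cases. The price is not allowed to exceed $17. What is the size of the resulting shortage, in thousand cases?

Rearranging supply gives qs = 5p - 59. Without the control the market clears where 349 - 7p = 5p - 59, i.e. p* = 34 and q* = 111.
The ceiling of 17 is below the equilibrium price 34, so it binds.
At p = 17: qd = 349 - 7·17 = 230 and qs = 5·17 - 59 = 26.
Shortage = qd - qs = 230 - 26 = 204.

204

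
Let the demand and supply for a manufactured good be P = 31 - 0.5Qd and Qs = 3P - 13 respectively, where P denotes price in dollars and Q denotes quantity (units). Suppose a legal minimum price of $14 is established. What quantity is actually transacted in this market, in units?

Rearranging demand gives Qd = 62 - 2P. Setting quantity demanded equal to quantity supplied, 62 - 2P = 3P - 13, gives P* = 15 and Q* = 32.
Since 14 is below P* = 15, the floor does not bind and the free-market outcome prevails.

32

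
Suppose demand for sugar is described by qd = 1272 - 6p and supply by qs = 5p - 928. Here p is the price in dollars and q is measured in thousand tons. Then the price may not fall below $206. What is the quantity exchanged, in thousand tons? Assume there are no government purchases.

36

In a free market, 1272 - 6p = 5p - 928 gives the equilibrium p* = 200, q* = 72.
Because the floor (206) lies above the market-clearing price, it is binding.
At p = 206: qd = 1272 - 6·206 = 36 and qs = 5·206 - 928 = 102.
The quantity actually transacted is the short side, demand: 36.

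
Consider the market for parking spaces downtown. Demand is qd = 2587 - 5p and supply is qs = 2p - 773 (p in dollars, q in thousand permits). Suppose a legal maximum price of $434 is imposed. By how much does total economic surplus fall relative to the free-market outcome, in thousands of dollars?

Without the control the market clears where 2587 - 5p = 2p - 773, i.e. p* = 480 and q* = 187.
The ceiling of 434 is below the equilibrium price 480, so it binds.
At p = 434: qd = 2587 - 5·434 = 417 and qs = 2·434 - 773 = 95.
Quantity traded falls to 95. At q = 95 the demand price is (2587 - 95)/5 = 498.4 and the supply price is (773 + 95)/2 = 434.
Deadweight loss = ½ · (498.4 - 434) · (187 - 95) = ½ · 64.4 · 92 = 2962.4.

2962.4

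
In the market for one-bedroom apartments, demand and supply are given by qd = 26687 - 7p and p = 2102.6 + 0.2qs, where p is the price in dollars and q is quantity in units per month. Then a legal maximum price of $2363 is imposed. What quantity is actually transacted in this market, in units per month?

1302

Rearranging supply gives qs = 5p - 10513. In a free market, 26687 - 7p = 5p - 10513 gives the equilibrium p* = 3100, q* = 4987.
The ceiling of 2363 is below the equilibrium price 3100, so it binds.
At p = 2363: qd = 26687 - 7·2363 = 10146 and qs = 5·2363 - 10513 = 1302.
The quantity actually transacted is the short side, supply: 1302.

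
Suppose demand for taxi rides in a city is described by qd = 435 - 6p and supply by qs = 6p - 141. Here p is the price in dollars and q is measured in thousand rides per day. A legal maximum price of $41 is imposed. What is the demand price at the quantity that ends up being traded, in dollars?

In a free market, 435 - 6p = 6p - 141 gives the equilibrium p* = 48, q* = 147.
Since 41 < 48, the ceiling is binding.
At p = 41: qd = 435 - 6·41 = 189 and qs = 6·41 - 141 = 105.
Only 105 units reach the market. On the demand curve, the marginal buyer's willingness to pay at q = 105 is (435 - 105)/6 = 55.

55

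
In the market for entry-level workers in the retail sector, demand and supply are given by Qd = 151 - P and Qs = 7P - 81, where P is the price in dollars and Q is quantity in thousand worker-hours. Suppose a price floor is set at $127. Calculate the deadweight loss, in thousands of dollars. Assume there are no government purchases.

Setting quantity demanded equal to quantity supplied, 151 - P = 7P - 81, gives P* = 29 and Q* = 122.
Because the floor (127) lies above the market-clearing price, it is binding.
At P = 127: Qd = 151 - 127 = 24 and Qs = 7·127 - 81 = 808.
Quantity traded falls to 24. At Q = 24 the demand price is 151 - 24 = 127 and the supply price is (81 + 24)/7 = 15.
Deadweight loss = ½ · (127 - 15) · (122 - 24) = ½ · 112 · 98 = 5488.

5488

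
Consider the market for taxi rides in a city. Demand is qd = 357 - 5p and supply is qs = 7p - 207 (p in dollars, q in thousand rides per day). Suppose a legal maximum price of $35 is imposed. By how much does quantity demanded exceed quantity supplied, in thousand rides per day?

Equilibrium: 357 - 5p = 7p - 207, so 564 = 12p and p* = 47, q* = 122.
Since 35 < 47, the ceiling is binding.
At p = 35: qd = 357 - 5·35 = 182 and qs = 7·35 - 207 = 38.
Shortage = qd - qs = 182 - 38 = 144.

144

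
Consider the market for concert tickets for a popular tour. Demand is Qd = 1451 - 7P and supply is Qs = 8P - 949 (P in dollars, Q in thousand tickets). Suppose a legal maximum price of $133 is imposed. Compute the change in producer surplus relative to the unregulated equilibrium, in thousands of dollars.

-6021

Without the control the market clears where 1451 - 7P = 8P - 949, i.e. P* = 160 and Q* = 331.
Because the ceiling (133) lies below the market-clearing price, it is binding.
At P = 133: Qd = 1451 - 7·133 = 520 and Qs = 8·133 - 949 = 115.
Producer surplus without the control is ½ · (160 - 118.625) · 331 = 6847.5625.
With the ceiling, producers sell 115 units at 133, so PS = ½ · (133 - 118.625) · 115 = 826.5625.
Change in producer surplus = 826.5625 - 6847.5625 = -6021.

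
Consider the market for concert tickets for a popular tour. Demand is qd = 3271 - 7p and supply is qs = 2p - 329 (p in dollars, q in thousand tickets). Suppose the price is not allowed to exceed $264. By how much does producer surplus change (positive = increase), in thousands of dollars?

Setting quantity demanded equal to quantity supplied, 3271 - 7p = 2p - 329, gives p* = 400 and q* = 471.
Since 264 < 400, the ceiling is binding.
At p = 264: qd = 3271 - 7·264 = 1423 and qs = 2·264 - 329 = 199.
Producer surplus without the control is ½ · (400 - 164.5) · 471 = 55460.25.
With the ceiling, producers sell 199 units at 264, so PS = ½ · (264 - 164.5) · 199 = 9900.25.
Change in producer surplus = 9900.25 - 55460.25 = -45560.

-45560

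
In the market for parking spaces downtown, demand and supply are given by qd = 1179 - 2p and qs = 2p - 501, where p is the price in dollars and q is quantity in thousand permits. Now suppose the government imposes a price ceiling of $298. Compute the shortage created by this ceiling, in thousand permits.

488

Equilibrium: 1179 - 2p = 2p - 501, so 1680 = 4p and p* = 420, q* = 339.
The ceiling of 298 is below the equilibrium price 420, so it binds.
At p = 298: qd = 1179 - 2·298 = 583 and qs = 2·298 - 501 = 95.
Shortage = qd - qs = 583 - 95 = 488.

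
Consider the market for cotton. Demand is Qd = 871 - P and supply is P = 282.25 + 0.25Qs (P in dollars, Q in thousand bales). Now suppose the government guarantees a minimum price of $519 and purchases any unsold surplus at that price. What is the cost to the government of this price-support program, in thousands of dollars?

308805

Rearranging supply gives Qs = 4P - 1129. Setting quantity demanded equal to quantity supplied, 871 - P = 4P - 1129, gives P* = 400 and Q* = 471.
The floor of 519 is above the equilibrium price 400, so it binds.
At P = 519: Qd = 871 - 519 = 352 and Qs = 4·519 - 1129 = 947.
Surplus = Qs - Qd = 595.
Government expenditure = surplus × support price = 595 × 519 = 308805.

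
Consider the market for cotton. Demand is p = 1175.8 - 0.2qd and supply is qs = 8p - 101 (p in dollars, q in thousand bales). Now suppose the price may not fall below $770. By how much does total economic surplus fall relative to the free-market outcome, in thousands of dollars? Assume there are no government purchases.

390406.25

Rearranging demand gives qd = 5879 - 5p. Without the control the market clears where 5879 - 5p = 8p - 101, i.e. p* = 460 and q* = 3579.
Since 770 > 460, the floor is binding.
At p = 770: qd = 5879 - 5·770 = 2029 and qs = 8·770 - 101 = 6059.
Quantity traded falls to 2029. At q = 2029 the demand price is (5879 - 2029)/5 = 770 and the supply price is (101 + 2029)/8 = 266.25.
Deadweight loss = ½ · (770 - 266.25) · (3579 - 2029) = ½ · 503.75 · 1550 = 390406.25.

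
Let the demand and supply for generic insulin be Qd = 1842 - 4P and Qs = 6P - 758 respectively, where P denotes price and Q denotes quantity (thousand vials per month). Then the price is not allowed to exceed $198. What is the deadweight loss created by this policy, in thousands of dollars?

Without the control the market clears where 1842 - 4P = 6P - 758, i.e. P* = 260 and Q* = 802.
The ceiling of 198 is below the equilibrium price 260, so it binds.
At P = 198: Qd = 1842 - 4·198 = 1050 and Qs = 6·198 - 758 = 430.
Quantity traded falls to 430. At Q = 430 the demand price is (1842 - 430)/4 = 353 and the supply price is (758 + 430)/6 = 198.
Deadweight loss = ½ · (353 - 198) · (802 - 430) = ½ · 155 · 372 = 28830.

28830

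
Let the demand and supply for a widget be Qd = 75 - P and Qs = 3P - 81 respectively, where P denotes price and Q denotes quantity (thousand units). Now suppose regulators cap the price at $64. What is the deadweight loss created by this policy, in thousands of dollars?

0

Equilibrium: 75 - P = 3P - 81, so 156 = 4P and P* = 39, Q* = 36.
Since 64 is above P* = 39, the ceiling does not bind and the free-market outcome prevails.
Since the control does not bind, no trades are prevented and deadweight loss is zero.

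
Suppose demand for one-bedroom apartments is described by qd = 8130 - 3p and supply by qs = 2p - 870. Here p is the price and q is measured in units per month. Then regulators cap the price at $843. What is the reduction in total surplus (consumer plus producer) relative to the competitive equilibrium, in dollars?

1526415

Setting quantity demanded equal to quantity supplied, 8130 - 3p = 2p - 870, gives p* = 1800 and q* = 2730.
Since 843 < 1800, the ceiling is binding.
At p = 843: qd = 8130 - 3·843 = 5601 and qs = 2·843 - 870 = 816.
Quantity traded falls to 816. At q = 816 the demand price is (8130 - 816)/3 = 2438 and the supply price is (870 + 816)/2 = 843.
Deadweight loss = ½ · (2438 - 843) · (2730 - 816) = ½ · 1595 · 1914 = 1526415.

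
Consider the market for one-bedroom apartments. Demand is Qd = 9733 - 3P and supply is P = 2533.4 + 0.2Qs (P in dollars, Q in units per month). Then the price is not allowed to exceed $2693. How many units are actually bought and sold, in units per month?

Rearranging supply gives Qs = 5P - 12667. In a free market, 9733 - 3P = 5P - 12667 gives the equilibrium P* = 2800, Q* = 1333.
The ceiling of 2693 is below the equilibrium price 2800, so it binds.
At P = 2693: Qd = 9733 - 3·2693 = 1654 and Qs = 5·2693 - 12667 = 798.
The quantity actually transacted is the short side, supply: 798.

798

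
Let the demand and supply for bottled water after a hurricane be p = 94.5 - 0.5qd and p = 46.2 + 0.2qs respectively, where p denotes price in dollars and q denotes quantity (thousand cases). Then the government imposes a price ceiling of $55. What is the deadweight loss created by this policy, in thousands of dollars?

Rearranging demand gives qd = 189 - 2p; rearranging supply gives qs = 5p - 231. Without the control the market clears where 189 - 2p = 5p - 231, i.e. p* = 60 and q* = 69.
Because the ceiling (55) lies below the market-clearing price, it is binding.
At p = 55: qd = 189 - 2·55 = 79 and qs = 5·55 - 231 = 44.
Quantity traded falls to 44. At q = 44 the demand price is (189 - 44)/2 = 72.5 and the supply price is (231 + 44)/5 = 55.
Deadweight loss = ½ · (72.5 - 55) · (69 - 44) = ½ · 17.5 · 25 = 218.75.

218.75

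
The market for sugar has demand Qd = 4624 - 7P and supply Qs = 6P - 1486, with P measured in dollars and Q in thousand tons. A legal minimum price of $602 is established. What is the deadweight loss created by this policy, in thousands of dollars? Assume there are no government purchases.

Equilibrium: 4624 - 7P = 6P - 1486, so 6110 = 13P and P* = 470, Q* = 1334.
The floor of 602 is above the equilibrium price 470, so it binds.
At P = 602: Qd = 4624 - 7·602 = 410 and Qs = 6·602 - 1486 = 2126.
Quantity traded falls to 410. At Q = 410 the demand price is (4624 - 410)/7 = 602 and the supply price is (1486 + 410)/6 = 316.
Deadweight loss = ½ · (602 - 316) · (1334 - 410) = ½ · 286 · 924 = 132132.

132132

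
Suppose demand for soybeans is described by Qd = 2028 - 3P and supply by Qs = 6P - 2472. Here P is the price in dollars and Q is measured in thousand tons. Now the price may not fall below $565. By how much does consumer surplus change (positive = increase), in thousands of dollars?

Equilibrium: 2028 - 3P = 6P - 2472, so 4500 = 9P and P* = 500, Q* = 528.
Because the floor (565) lies above the market-clearing price, it is binding.
At P = 565: Qd = 2028 - 3·565 = 333 and Qs = 6·565 - 2472 = 918.
Consumer surplus without the control is ½ · (676 - 500) · 528 = 46464.
With the floor, consumers buy 333 units at 565, so CS = ½ · (676 - 565) · 333 = 18481.5.
Change in consumer surplus = 18481.5 - 46464 = -27982.5.

-27982.5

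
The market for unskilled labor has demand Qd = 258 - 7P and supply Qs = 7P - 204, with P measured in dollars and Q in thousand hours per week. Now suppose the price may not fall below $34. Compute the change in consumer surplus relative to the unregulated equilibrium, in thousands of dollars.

In a free market, 258 - 7P = 7P - 204 gives the equilibrium P* = 33, Q* = 27.
Because the floor (34) lies above the market-clearing price, it is binding.
At P = 34: Qd = 258 - 7·34 = 20 and Qs = 7·34 - 204 = 34.
Consumer surplus without the control is ½ · (258/7 - 33) · 27 = 729/14.
With the floor, consumers buy 20 units at 34, so CS = ½ · (258/7 - 34) · 20 = 200/7.
Change in consumer surplus = 200/7 - 729/14 = -23.5.

-23.5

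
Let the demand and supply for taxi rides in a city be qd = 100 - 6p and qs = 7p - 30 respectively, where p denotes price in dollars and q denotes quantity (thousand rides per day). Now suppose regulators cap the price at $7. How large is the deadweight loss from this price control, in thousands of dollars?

68.25

In a free market, 100 - 6p = 7p - 30 gives the equilibrium p* = 10, q* = 40.
Because the ceiling (7) lies below the market-clearing price, it is binding.
At p = 7: qd = 100 - 6·7 = 58 and qs = 7·7 - 30 = 19.
Quantity traded falls to 19. At q = 19 the demand price is (100 - 19)/6 = 13.5 and the supply price is (30 + 19)/7 = 7.
Deadweight loss = ½ · (13.5 - 7) · (40 - 19) = ½ · 6.5 · 21 = 68.25.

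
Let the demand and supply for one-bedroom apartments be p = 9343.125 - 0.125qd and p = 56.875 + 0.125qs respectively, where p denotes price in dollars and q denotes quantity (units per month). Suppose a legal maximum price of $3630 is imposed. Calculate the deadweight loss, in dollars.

Rearranging demand gives qd = 74745 - 8p; rearranging supply gives qs = 8p - 455. Equilibrium: 74745 - 8p = 8p - 455, so 75200 = 16p and p* = 4700, q* = 37145.
Since 3630 < 4700, the ceiling is binding.
At p = 3630: qd = 74745 - 8·3630 = 45705 and qs = 8·3630 - 455 = 28585.
Quantity traded falls to 28585. At q = 28585 the demand price is (74745 - 28585)/8 = 5770 and the supply price is (455 + 28585)/8 = 3630.
Deadweight loss = ½ · (5770 - 3630) · (37145 - 28585) = ½ · 2140 · 8560 = 9159200.

9159200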